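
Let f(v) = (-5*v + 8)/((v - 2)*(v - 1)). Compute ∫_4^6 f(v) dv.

-3*log(5) - 2*log(2) + 3*log(3)

Factor the denominator: v**2 - 3*v + 2 = (v - 1)(v - 2).
Partial fractions: (-5*v + 8)/((v - 2)*(v - 1)) = -3/(v - 1) - 2/(v - 2).
An antiderivative is F(v) = -2*log(v - 2) - 3*log(v - 1).
Then F(6) - F(4) = (-3*log(5) - 4*log(2)) - (-3*log(3) - 2*log(2)) = -3*log(5) - 2*log(2) + 3*log(3).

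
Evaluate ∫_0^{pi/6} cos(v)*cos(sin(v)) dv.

sin(1/2)

Let u = sin(v), so du = cos(v) dv. When v = 0, u = 0; when v = pi/6, u = 1/2.
The integral becomes ∫ cos(u) du from 0 to 1/2, with antiderivative sin(u).
Back in v: F(v) = sin(sin(v)).
Then F(pi/6) - F(0) = (sin(1/2)) - (0) = sin(1/2).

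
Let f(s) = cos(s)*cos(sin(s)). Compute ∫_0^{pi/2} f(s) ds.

Let u = sin(s), so du = cos(s) ds. When s = 0, u = 0; when s = pi/2, u = 1.
The integral becomes ∫ cos(u) du from 0 to 1, with antiderivative sin(u).
Back in s: F(s) = sin(sin(s)).
Then F(pi/2) - F(0) = (sin(1)) - (0) = sin(1).

sin(1)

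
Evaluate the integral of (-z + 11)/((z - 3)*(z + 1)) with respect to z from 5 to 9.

-3*log(5) + 5*log(3)

Factor the denominator: z**2 - 2*z - 3 = (z + 1)(z - 3).
Partial fractions: (-z + 11)/((z - 3)*(z + 1)) = -3/(z + 1) + 2/(z - 3).
An antiderivative is F(z) = 2*log(z - 3) - 3*log(z + 1).
Then F(9) - F(5) = (-3*log(5) - log(2) + 2*log(3)) - (-log(54)) = -3*log(5) + 5*log(3).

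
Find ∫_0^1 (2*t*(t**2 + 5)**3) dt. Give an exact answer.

Let u = t**2 + 5, so du = 2*t dt. When t = 0, u = 5; when t = 1, u = 6.
The integral becomes ∫ u**3 du from 5 to 6, with antiderivative u**4/4.
Back in t: F(t) = (t**2 + 5)**4/4.
Then F(1) - F(0) = (324) - (625/4) = 671/4.

671/4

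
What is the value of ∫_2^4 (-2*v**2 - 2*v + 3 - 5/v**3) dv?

By the power rule, an antiderivative is F(v) = -2*v**3/3 - v**2 + 3*v + 5/(2*v**2).
Then F(4) - F(2) = (-4465/96) - (-65/24) = -4205/96.

-4205/96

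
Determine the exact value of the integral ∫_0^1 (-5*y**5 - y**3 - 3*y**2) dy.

By the power rule, an antiderivative is F(y) = -5*y**6/6 - y**4/4 - y**3.
Then F(1) - F(0) = (-25/12) - (0) = -25/12.

-25/12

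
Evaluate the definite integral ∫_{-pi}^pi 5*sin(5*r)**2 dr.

5*pi

Use the identity sin^2(5*r) = (1 - cos(10*r))/2.
An antiderivative is F(r) = 5*r/2 - sin(10*r)/4.
Then F(pi) - F(-pi) = (5*pi/2) - (-5*pi/2) = 5*pi.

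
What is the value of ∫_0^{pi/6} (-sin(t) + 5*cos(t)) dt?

An antiderivative is F(t) = 5*sin(t) + cos(t).
Then F(pi/6) - F(0) = (sqrt(3)/2 + 5/2) - (1) = sqrt(3)/2 + 3/2.

sqrt(3)/2 + 3/2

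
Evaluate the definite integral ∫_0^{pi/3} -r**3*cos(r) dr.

-3 - pi**2/6 - sqrt(3)*pi**3/54 + sqrt(3)*pi

Integrate by parts 3 times (u = r^3, dv = -cos(r) dr).
An antiderivative is F(r) = -r**3*sin(r) - 3*r**2*cos(r) + 6*r*sin(r) + 6*cos(r).
Then F(pi/3) - F(0) = (-pi**2/6 - sqrt(3)*pi**3/54 + 3 + sqrt(3)*pi) - (6) = -3 - pi**2/6 - sqrt(3)*pi**3/54 + sqrt(3)*pi.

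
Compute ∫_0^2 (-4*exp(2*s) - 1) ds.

-2*exp(4)

An antiderivative is F(s) = -2*exp(2*s) - s.
Then F(2) - F(0) = (-2*exp(4) - 2) - (-2) = -2*exp(4).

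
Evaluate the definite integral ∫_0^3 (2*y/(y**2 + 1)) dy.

log(10)

Let u = y**2 + 1, so du = 2*y dy. When y = 0, u = 1; when y = 3, u = 10.
The integral becomes ∫ 1/u du from 1 to 10, with antiderivative log(u).
Back in y: F(y) = log(y**2 + 1).
Then F(3) - F(0) = (log(10)) - (0) = log(10).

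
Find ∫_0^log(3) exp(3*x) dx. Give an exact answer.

26/3

Let u = exp(x), so du = exp(x) dx. When x = 0, u = 1; when x = log(3), u = 3.
The integral becomes ∫ u**2 du from 1 to 3, with antiderivative u**3/3.
Back in x: F(x) = exp(3*x)/3.
Then F(log(3)) - F(0) = (9) - (1/3) = 26/3.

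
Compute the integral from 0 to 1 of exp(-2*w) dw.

-(1 - exp(2))*exp(-2)/2

An antiderivative is F(w) = -exp(-2*w)/2.
Then F(1) - F(0) = (-exp(-2)/2) - (-1/2) = -(1 - exp(2))*exp(-2)/2.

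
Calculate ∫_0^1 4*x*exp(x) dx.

4

Integrate by parts once (u = x, dv = 4*exp(x) dx).
An antiderivative is F(x) = (4*x - 4)*exp(x).
Then F(1) - F(0) = (0) - (-4) = 4.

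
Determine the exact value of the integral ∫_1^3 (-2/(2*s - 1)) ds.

-log(5)

An antiderivative is F(s) = -log(2*s - 1).
Then F(3) - F(1) = (-log(5)) - (0) = -log(5).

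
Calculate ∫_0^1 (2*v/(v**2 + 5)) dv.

Let u = v**2 + 5, so du = 2*v dv. When v = 0, u = 5; when v = 1, u = 6.
The integral becomes ∫ 1/u du from 5 to 6, with antiderivative log(u).
Back in v: F(v) = log(v**2 + 5).
Then F(1) - F(0) = (log(6)) - (log(5)) = log(6/5).

log(6/5)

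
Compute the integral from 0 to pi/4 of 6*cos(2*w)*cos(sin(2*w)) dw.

3*sin(1)

Let u = sin(2*w), so du = 2*cos(2*w) dw. When w = 0, u = 0; when w = pi/4, u = 1.
The integral becomes 3·∫ cos(u) du from 0 to 1, with antiderivative 3*sin(u).
Back in w: F(w) = 3*sin(sin(2*w)).
Then F(pi/4) - F(0) = (3*sin(1)) - (0) = 3*sin(1).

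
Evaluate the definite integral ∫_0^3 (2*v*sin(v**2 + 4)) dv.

Let u = v**2 + 4, so du = 2*v dv. When v = 0, u = 4; when v = 3, u = 13.
The integral becomes ∫ sin(u) du from 4 to 13, with antiderivative -cos(u).
Back in v: F(v) = -cos(v**2 + 4).
Then F(3) - F(0) = (-cos(13)) - (-cos(4)) = -cos(13) + cos(4).

-cos(13) + cos(4)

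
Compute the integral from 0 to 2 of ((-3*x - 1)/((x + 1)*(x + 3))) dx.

Factor the denominator: x**2 + 4*x + 3 = (x + 3)(x + 1).
Partial fractions: (-3*x - 1)/((x + 1)*(x + 3)) = -4/(x + 3) + 1/(x + 1).
An antiderivative is F(x) = log(x + 1) - 4*log(x + 3).
Then F(2) - F(0) = (-4*log(5) + log(3)) - (-log(81)) = -4*log(5) + 5*log(3).

-4*log(5) + 5*log(3)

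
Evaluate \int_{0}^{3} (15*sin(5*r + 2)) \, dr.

Let u = 5*r + 2, so du = 5 dr. When r = 0, u = 2; when r = 3, u = 17.
The integral becomes 3·∫ sin(u) du from 2 to 17, with antiderivative -3*cos(u).
Back in r: F(r) = -3*cos(5*r + 2).
Then F(3) - F(0) = (-3*cos(17)) - (-3*cos(2)) = 3*cos(2) - 3*cos(17).

3*cos(2) - 3*cos(17)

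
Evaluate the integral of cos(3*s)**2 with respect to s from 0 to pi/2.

pi/4

Use the identity cos^2(3*s) = (1 + cos(6*s))/2.
An antiderivative is F(s) = s/2 + sin(6*s)/12.
Then F(pi/2) - F(0) = (pi/4) - (0) = pi/4.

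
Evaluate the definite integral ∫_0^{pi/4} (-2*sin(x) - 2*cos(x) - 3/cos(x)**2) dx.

An antiderivative is F(x) = -2*sin(x) + 2*cos(x) - 3*tan(x).
Then F(pi/4) - F(0) = (-3) - (2) = -5.

-5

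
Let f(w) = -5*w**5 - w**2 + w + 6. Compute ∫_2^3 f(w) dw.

By the power rule, an antiderivative is F(w) = -5*w**6/6 - w**3/3 + w**2/2 + 6*w.
Then F(3) - F(2) = (-594) - (-42) = -552.

-552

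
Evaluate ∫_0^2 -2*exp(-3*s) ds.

An antiderivative is F(s) = 2*exp(-3*s)/3.
Then F(2) - F(0) = (2*exp(-6)/3) - (2/3) = -2/3 + 2*exp(-6)/3.

-2/3 + 2*exp(-6)/3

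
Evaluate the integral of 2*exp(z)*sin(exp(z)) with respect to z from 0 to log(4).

Let u = exp(z), so du = exp(z) dz. When z = 0, u = 1; when z = log(4), u = 4.
The integral becomes 2·∫ sin(u) du from 1 to 4, with antiderivative -2*cos(u).
Back in z: F(z) = -2*cos(exp(z)).
Then F(log(4)) - F(0) = (-2*cos(4)) - (-2*cos(1)) = 2*cos(1) - 2*cos(4).

2*cos(1) - 2*cos(4)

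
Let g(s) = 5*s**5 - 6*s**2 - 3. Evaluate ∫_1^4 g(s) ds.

By the power rule, an antiderivative is F(s) = 5*s**6/6 - 2*s**3 - 3*s.
Then F(4) - F(1) = (9820/3) - (-25/6) = 6555/2.

6555/2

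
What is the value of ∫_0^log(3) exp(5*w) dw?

Let u = exp(w), so du = exp(w) dw. When w = 0, u = 1; when w = log(3), u = 3.
The integral becomes ∫ u**4 du from 1 to 3, with antiderivative u**5/5.
Back in w: F(w) = exp(5*w)/5.
Then F(log(3)) - F(0) = (243/5) - (1/5) = 242/5.

242/5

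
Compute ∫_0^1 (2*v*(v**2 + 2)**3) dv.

65/4

Let u = v**2 + 2, so du = 2*v dv. When v = 0, u = 2; when v = 1, u = 3.
The integral becomes ∫ u**3 du from 2 to 3, with antiderivative u**4/4.
Back in v: F(v) = (v**2 + 2)**4/4.
Then F(1) - F(0) = (81/4) - (4) = 65/4.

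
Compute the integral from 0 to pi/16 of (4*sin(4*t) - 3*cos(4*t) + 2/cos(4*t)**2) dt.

An antiderivative is F(t) = -3*sin(4*t)/4 - cos(4*t) + tan(4*t)/2.
Then F(pi/16) - F(0) = (1/2 - 7*sqrt(2)/8) - (-1) = 3/2 - 7*sqrt(2)/8.

3/2 - 7*sqrt(2)/8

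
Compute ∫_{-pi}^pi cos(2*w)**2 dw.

Use the identity cos^2(2*w) = (1 + cos(4*w))/2.
An antiderivative is F(w) = w/2 + sin(4*w)/8.
Then F(pi) - F(-pi) = (pi/2) - (-pi/2) = pi.

pi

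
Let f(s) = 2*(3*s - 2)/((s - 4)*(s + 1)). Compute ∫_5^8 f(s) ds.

Factor the denominator: s**2 - 3*s - 4 = (s + 1)(s - 4).
Partial fractions: 2*(3*s - 2)/((s - 4)*(s + 1)) = 2/(s + 1) + 4/(s - 4).
An antiderivative is F(s) = 4*log(s - 4) + 2*log(s + 1).
Then F(8) - F(5) = (4*log(3) + 8*log(2)) - (log(36)) = 2*log(3) + 6*log(2).

2*log(3) + 6*log(2)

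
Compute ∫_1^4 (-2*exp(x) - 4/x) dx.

-2*exp(4) - 8*log(2) + 2*exp(1)

An antiderivative is F(x) = -2*exp(x) - 4*log(x).
Then F(4) - F(1) = (-2*exp(4) - 8*log(2)) - (-2*exp(1)) = -2*exp(4) - 8*log(2) + 2*exp(1).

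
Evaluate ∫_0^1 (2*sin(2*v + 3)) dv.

Let u = 2*v + 3, so du = 2 dv. When v = 0, u = 3; when v = 1, u = 5.
The integral becomes ∫ sin(u) du from 3 to 5, with antiderivative -cos(u).
Back in v: F(v) = -cos(2*v + 3).
Then F(1) - F(0) = (-cos(5)) - (-cos(3)) = cos(3) - cos(5).

cos(3) - cos(5)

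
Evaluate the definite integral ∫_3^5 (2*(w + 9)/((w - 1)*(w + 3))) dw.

Factor the denominator: w**2 + 2*w - 3 = (w + 3)(w - 1).
Partial fractions: 2*(w + 9)/((w - 1)*(w + 3)) = -3/(w + 3) + 5/(w - 1).
An antiderivative is F(w) = 5*log(w - 1) - 3*log(w + 3).
Then F(5) - F(3) = (log(2)) - (log(4/27)) = log(27/2).

log(27/2)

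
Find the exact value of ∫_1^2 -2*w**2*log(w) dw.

Integrate by parts once (u = ln w, dv = -2*w**2 dw).
An antiderivative is F(w) = -2*w**3*(3*log(w) - 1)/9.
Then F(2) - F(1) = (16/9 - 16*log(2)/3) - (2/9) = 14/9 - 16*log(2)/3.

14/9 - 16*log(2)/3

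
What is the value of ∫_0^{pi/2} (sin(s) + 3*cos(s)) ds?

4

An antiderivative is F(s) = 3*sin(s) - cos(s).
Then F(pi/2) - F(0) = (3) - (-1) = 4.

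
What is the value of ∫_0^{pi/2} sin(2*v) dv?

An antiderivative is F(v) = -cos(2*v)/2.
Then F(pi/2) - F(0) = (1/2) - (-1/2) = 1.

1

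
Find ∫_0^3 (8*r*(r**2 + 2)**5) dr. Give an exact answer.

1180998

Let u = r**2 + 2, so du = 2*r dr. When r = 0, u = 2; when r = 3, u = 11.
The integral becomes 4·∫ u**5 du from 2 to 11, with antiderivative 2*u**6/3.
Back in r: F(r) = 2*(r**2 + 2)**6/3.
Then F(3) - F(0) = (3543122/3) - (128/3) = 1180998.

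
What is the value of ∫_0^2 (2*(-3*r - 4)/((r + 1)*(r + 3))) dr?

-5*log(5) + 4*log(3)

Factor the denominator: r**2 + 4*r + 3 = (r + 3)(r + 1).
Partial fractions: 2*(-3*r - 4)/((r + 1)*(r + 3)) = -5/(r + 3) - 1/(r + 1).
An antiderivative is F(r) = -log(r + 1) - 5*log(r + 3).
Then F(2) - F(0) = (-5*log(5) - log(3)) - (-5*log(3)) = -5*log(5) + 4*log(3).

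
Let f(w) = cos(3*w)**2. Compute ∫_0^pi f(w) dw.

pi/2

Use the identity cos^2(3*w) = (1 + cos(6*w))/2.
An antiderivative is F(w) = w/2 + sin(6*w)/12.
Then F(pi) - F(0) = (pi/2) - (0) = pi/2.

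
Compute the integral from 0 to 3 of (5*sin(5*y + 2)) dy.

Let u = 5*y + 2, so du = 5 dy. When y = 0, u = 2; when y = 3, u = 17.
The integral becomes ∫ sin(u) du from 2 to 17, with antiderivative -cos(u).
Back in y: F(y) = -cos(5*y + 2).
Then F(3) - F(0) = (-cos(17)) - (-cos(2)) = cos(2) - cos(17).

cos(2) - cos(17)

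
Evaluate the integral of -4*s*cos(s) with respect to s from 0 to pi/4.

Integrate by parts once (u = s, dv = -4*cos(s) ds).
An antiderivative is F(s) = -4*s*sin(s) - 4*cos(s).
Then F(pi/4) - F(0) = (sqrt(2)*(-4 - pi)/2) - (-4) = -2*sqrt(2) - sqrt(2)*pi/2 + 4.

-2*sqrt(2) - sqrt(2)*pi/2 + 4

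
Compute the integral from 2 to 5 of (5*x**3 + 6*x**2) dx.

3981/4

By the power rule, an antiderivative is F(x) = 5*x**4/4 + 2*x**3.
Then F(5) - F(2) = (4125/4) - (36) = 3981/4.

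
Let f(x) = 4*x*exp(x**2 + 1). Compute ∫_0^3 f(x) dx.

Let u = x**2 + 1, so du = 2*x dx. When x = 0, u = 1; when x = 3, u = 10.
The integral becomes 2·∫ exp(u) du from 1 to 10, with antiderivative 2*exp(u).
Back in x: F(x) = 2*exp(x**2 + 1).
Then F(3) - F(0) = (2*exp(10)) - (2*exp(1)) = -2*exp(1)*(1 - exp(9)).

-2*exp(1)*(1 - exp(9))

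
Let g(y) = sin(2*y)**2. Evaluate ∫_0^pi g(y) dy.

pi/2

Use the identity sin^2(2*y) = (1 - cos(4*y))/2.
An antiderivative is F(y) = y/2 - sin(4*y)/8.
Then F(pi) - F(0) = (pi/2) - (0) = pi/2.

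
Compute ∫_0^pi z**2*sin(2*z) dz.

-pi**2/2

Integrate by parts twice (u = z^2, dv = sin(2*z) dz).
An antiderivative is F(z) = -z**2*cos(2*z)/2 + z*sin(2*z)/2 + cos(2*z)/4.
Then F(pi) - F(0) = (1/4 - pi**2/2) - (1/4) = -pi**2/2.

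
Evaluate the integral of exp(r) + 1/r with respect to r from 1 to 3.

An antiderivative is F(r) = exp(r) + log(r).
Then F(3) - F(1) = (log(3) + exp(3)) - (exp(1)) = -exp(1) + log(3) + exp(3).

-exp(1) + log(3) + exp(3)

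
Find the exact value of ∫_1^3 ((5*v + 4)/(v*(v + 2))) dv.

Factor the denominator: v**2 + 2*v = (v + 2)v.
Partial fractions: (5*v + 4)/(v*(v + 2)) = 3/(v + 2) + 2/v.
An antiderivative is F(v) = 2*log(v) + 3*log(v + 2).
Then F(3) - F(1) = (2*log(3) + 3*log(5)) - (log(27)) = -log(3) + 3*log(5).

-log(3) + 3*log(5)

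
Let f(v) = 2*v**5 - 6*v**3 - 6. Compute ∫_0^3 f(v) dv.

207/2

By the power rule, an antiderivative is F(v) = v**6/3 - 3*v**4/2 - 6*v.
Then F(3) - F(0) = (207/2) - (0) = 207/2.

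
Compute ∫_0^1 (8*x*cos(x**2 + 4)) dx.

Let u = x**2 + 4, so du = 2*x dx. When x = 0, u = 4; when x = 1, u = 5.
The integral becomes 4·∫ cos(u) du from 4 to 5, with antiderivative 4*sin(u).
Back in x: F(x) = 4*sin(x**2 + 4).
Then F(1) - F(0) = (4*sin(5)) - (4*sin(4)) = 4*sin(5) - 4*sin(4).

4*sin(5) - 4*sin(4)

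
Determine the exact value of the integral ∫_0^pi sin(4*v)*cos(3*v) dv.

8/7

Use the identity sin(4*v)cos(3*v) = [sin(7*v) + sin(v)]/2.
An antiderivative is F(v) = -cos(v)/2 - cos(7*v)/14.
Then F(pi) - F(0) = (4/7) - (-4/7) = 8/7.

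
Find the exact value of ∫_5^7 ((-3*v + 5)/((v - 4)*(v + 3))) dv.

log(16/75)

Factor the denominator: v**2 - v - 12 = (v + 3)(v - 4).
Partial fractions: (-3*v + 5)/((v - 4)*(v + 3)) = -2/(v + 3) - 1/(v - 4).
An antiderivative is F(v) = -log(v - 4) - 2*log(v + 3).
Then F(7) - F(5) = (-2*log(5) - 2*log(2) - log(3)) - (-log(64)) = log(16/75).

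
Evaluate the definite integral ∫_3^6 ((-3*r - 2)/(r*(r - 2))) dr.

-7*log(2)

Factor the denominator: r**2 - 2*r = r(r - 2).
Partial fractions: (-3*r - 2)/(r*(r - 2)) = 1/r - 4/(r - 2).
An antiderivative is F(r) = log(r) - 4*log(r - 2).
Then F(6) - F(3) = (-7*log(2) + log(3)) - (log(3)) = -7*log(2).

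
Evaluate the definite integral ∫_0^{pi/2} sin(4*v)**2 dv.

Use the identity sin^2(4*v) = (1 - cos(8*v))/2.
An antiderivative is F(v) = v/2 - sin(8*v)/16.
Then F(pi/2) - F(0) = (pi/4) - (0) = pi/4.

pi/4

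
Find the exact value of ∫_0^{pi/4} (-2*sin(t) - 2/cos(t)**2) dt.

-4 + sqrt(2)

An antiderivative is F(t) = 2*cos(t) - 2*tan(t).
Then F(pi/4) - F(0) = (-2 + sqrt(2)) - (2) = -4 + sqrt(2).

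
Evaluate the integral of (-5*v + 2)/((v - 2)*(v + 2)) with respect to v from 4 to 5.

Factor the denominator: v**2 - 4 = (v + 2)(v - 2).
Partial fractions: (-5*v + 2)/((v - 2)*(v + 2)) = -3/(v + 2) - 2/(v - 2).
An antiderivative is F(v) = -2*log(v - 2) - 3*log(v + 2).
Then F(5) - F(4) = (-3*log(7) - 2*log(3)) - (-5*log(2) - 3*log(3)) = -3*log(7) + log(3) + 5*log(2).

-3*log(7) + log(3) + 5*log(2)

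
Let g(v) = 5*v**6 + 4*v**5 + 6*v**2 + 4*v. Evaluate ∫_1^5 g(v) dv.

By the power rule, an antiderivative is F(v) = 5*v**7/7 + 2*v**6/3 + 2*v**3 + 2*v**2.
Then F(5) - F(1) = (1396925/21) - (113/21) = 465604/7.

465604/7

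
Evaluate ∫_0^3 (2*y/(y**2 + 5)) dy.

Let u = y**2 + 5, so du = 2*y dy. When y = 0, u = 5; when y = 3, u = 14.
The integral becomes ∫ 1/u du from 5 to 14, with antiderivative log(u).
Back in y: F(y) = log(y**2 + 5).
Then F(3) - F(0) = (log(14)) - (log(5)) = log(14/5).

log(14/5)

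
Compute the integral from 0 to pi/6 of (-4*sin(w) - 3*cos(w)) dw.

An antiderivative is F(w) = -3*sin(w) + 4*cos(w).
Then F(pi/6) - F(0) = (-3/2 + 2*sqrt(3)) - (4) = -11/2 + 2*sqrt(3).

-11/2 + 2*sqrt(3)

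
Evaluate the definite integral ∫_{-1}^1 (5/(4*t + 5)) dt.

5*log(3)/2

An antiderivative is F(t) = 5*log(4*t + 5)/4.
Then F(1) - F(-1) = (5*log(3)/2) - (0) = 5*log(3)/2.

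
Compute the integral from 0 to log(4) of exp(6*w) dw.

1365/2

Let u = exp(w), so du = exp(w) dw. When w = 0, u = 1; when w = log(4), u = 4.
The integral becomes ∫ u**5 du from 1 to 4, with antiderivative u**6/6.
Back in w: F(w) = exp(6*w)/6.
Then F(log(4)) - F(0) = (2048/3) - (1/6) = 1365/2.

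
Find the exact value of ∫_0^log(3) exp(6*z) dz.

364/3

Let u = exp(z), so du = exp(z) dz. When z = 0, u = 1; when z = log(3), u = 3.
The integral becomes ∫ u**5 du from 1 to 3, with antiderivative u**6/6.
Back in z: F(z) = exp(6*z)/6.
Then F(log(3)) - F(0) = (243/2) - (1/6) = 364/3.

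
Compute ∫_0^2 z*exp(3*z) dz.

1/9 + 5*exp(6)/9

Integrate by parts once (u = z, dv = exp(3*z) dz).
An antiderivative is F(z) = (3*z - 1)*exp(3*z)/9.
Then F(2) - F(0) = (5*exp(6)/9) - (-1/9) = 1/9 + 5*exp(6)/9.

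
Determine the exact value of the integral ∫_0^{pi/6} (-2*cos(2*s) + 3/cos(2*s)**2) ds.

An antiderivative is F(s) = -sin(2*s) + 3*tan(2*s)/2.
Then F(pi/6) - F(0) = (sqrt(3)) - (0) = sqrt(3).

sqrt(3)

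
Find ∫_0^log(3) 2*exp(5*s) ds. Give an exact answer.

Let u = exp(s), so du = exp(s) ds. When s = 0, u = 1; when s = log(3), u = 3.
The integral becomes 2·∫ u**4 du from 1 to 3, with antiderivative 2*u**5/5.
Back in s: F(s) = 2*exp(5*s)/5.
Then F(log(3)) - F(0) = (486/5) - (2/5) = 484/5.

484/5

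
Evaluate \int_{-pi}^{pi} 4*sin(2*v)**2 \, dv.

4*pi

Use the identity sin^2(2*v) = (1 - cos(4*v))/2.
An antiderivative is F(v) = 2*v - sin(4*v)/2.
Then F(pi) - F(-pi) = (2*pi) - (-2*pi) = 4*pi.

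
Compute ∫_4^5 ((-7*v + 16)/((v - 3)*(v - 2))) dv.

-log(72)

Factor the denominator: v**2 - 5*v + 6 = (v - 2)(v - 3).
Partial fractions: (-7*v + 16)/((v - 3)*(v - 2)) = -2/(v - 2) - 5/(v - 3).
An antiderivative is F(v) = -5*log(v - 3) - 2*log(v - 2).
Then F(5) - F(4) = (-5*log(2) - 2*log(3)) - (-log(4)) = -log(72).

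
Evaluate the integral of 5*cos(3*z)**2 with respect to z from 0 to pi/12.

5/12 + 5*pi/24

Use the identity cos^2(3*z) = (1 + cos(6*z))/2.
An antiderivative is F(z) = 5*z/2 + 5*sin(6*z)/12.
Then F(pi/12) - F(0) = (5/12 + 5*pi/24) - (0) = 5/12 + 5*pi/24.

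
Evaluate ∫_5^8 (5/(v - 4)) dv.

10*log(2)

An antiderivative is F(v) = 5*log(v - 4).
Then F(8) - F(5) = (10*log(2)) - (0) = 10*log(2).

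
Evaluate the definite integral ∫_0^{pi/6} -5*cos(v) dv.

An antiderivative is F(v) = -5*sin(v).
Then F(pi/6) - F(0) = (-5/2) - (0) = -5/2.

-5/2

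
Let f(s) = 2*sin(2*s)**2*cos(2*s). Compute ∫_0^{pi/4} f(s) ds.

1/3

Let u = sin(2*s), so du = 2*cos(2*s) ds. When s = 0, u = 0; when s = pi/4, u = 1.
The integral becomes ∫ u**2 du from 0 to 1, with antiderivative u**3/3.
Back in s: F(s) = sin(2*s)**3/3.
Then F(pi/4) - F(0) = (1/3) - (0) = 1/3.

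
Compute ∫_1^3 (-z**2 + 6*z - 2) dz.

By the power rule, an antiderivative is F(z) = -z**3/3 + 3*z**2 - 2*z.
Then F(3) - F(1) = (12) - (2/3) = 34/3.

34/3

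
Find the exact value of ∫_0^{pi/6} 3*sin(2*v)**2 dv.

-3*sqrt(3)/16 + pi/4

Use the identity sin^2(2*v) = (1 - cos(4*v))/2.
An antiderivative is F(v) = 3*v/2 - 3*sin(4*v)/8.
Then F(pi/6) - F(0) = (-3*sqrt(3)/16 + pi/4) - (0) = -3*sqrt(3)/16 + pi/4.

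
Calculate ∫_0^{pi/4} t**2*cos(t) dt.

Integrate by parts twice (u = t^2, dv = cos(t) dt).
An antiderivative is F(t) = t**2*sin(t) + 2*t*cos(t) - 2*sin(t).
Then F(pi/4) - F(0) = (sqrt(2)*(-32 + pi**2 + 8*pi)/32) - (0) = sqrt(2)*(-32 + pi**2 + 8*pi)/32.

sqrt(2)*(-32 + pi**2 + 8*pi)/32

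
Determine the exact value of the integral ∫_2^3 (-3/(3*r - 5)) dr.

An antiderivative is F(r) = -log(3*r - 5).
Then F(3) - F(2) = (-log(4)) - (0) = -log(4).

-log(4)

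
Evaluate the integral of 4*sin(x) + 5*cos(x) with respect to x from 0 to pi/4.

An antiderivative is F(x) = 5*sin(x) - 4*cos(x).
Then F(pi/4) - F(0) = (sqrt(2)/2) - (-4) = sqrt(2)/2 + 4.

sqrt(2)/2 + 4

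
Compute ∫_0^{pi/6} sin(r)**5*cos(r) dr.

Let u = sin(r), so du = cos(r) dr. When r = 0, u = 0; when r = pi/6, u = 1/2.
The integral becomes ∫ u**5 du from 0 to 1/2, with antiderivative u**6/6.
Back in r: F(r) = sin(r)**6/6.
Then F(pi/6) - F(0) = (1/384) - (0) = 1/384.

1/384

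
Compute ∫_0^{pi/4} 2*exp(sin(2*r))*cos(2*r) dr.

-1 + E

Let u = sin(2*r), so du = 2*cos(2*r) dr. When r = 0, u = 0; when r = pi/4, u = 1.
The integral becomes ∫ exp(u) du from 0 to 1, with antiderivative exp(u).
Back in r: F(r) = exp(sin(2*r)).
Then F(pi/4) - F(0) = (E) - (1) = -1 + E.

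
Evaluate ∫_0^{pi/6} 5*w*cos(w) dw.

-5 + 5*pi/12 + 5*sqrt(3)/2

Integrate by parts once (u = w, dv = 5*cos(w) dw).
An antiderivative is F(w) = 5*w*sin(w) + 5*cos(w).
Then F(pi/6) - F(0) = (5*pi/12 + 5*sqrt(3)/2) - (5) = -5 + 5*pi/12 + 5*sqrt(3)/2.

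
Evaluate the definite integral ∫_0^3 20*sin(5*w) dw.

Let u = 5*w, so du = 5 dw. When w = 0, u = 0; when w = 3, u = 15.
The integral becomes 4·∫ sin(u) du from 0 to 15, with antiderivative -4*cos(u).
Back in w: F(w) = -4*cos(5*w).
Then F(3) - F(0) = (-4*cos(15)) - (-4) = 4 - 4*cos(15).

4 - 4*cos(15)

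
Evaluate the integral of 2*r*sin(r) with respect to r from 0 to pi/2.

2

Integrate by parts once (u = r, dv = 2*sin(r) dr).
An antiderivative is F(r) = -2*r*cos(r) + 2*sin(r).
Then F(pi/2) - F(0) = (2) - (0) = 2.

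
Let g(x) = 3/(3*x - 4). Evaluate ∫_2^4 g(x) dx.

An antiderivative is F(x) = log(3*x - 4).
Then F(4) - F(2) = (log(8)) - (log(2)) = log(4).

log(4)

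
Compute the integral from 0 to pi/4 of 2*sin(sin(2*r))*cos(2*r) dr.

1 - cos(1)

Let u = sin(2*r), so du = 2*cos(2*r) dr. When r = 0, u = 0; when r = pi/4, u = 1.
The integral becomes ∫ sin(u) du from 0 to 1, with antiderivative -cos(u).
Back in r: F(r) = -cos(sin(2*r)).
Then F(pi/4) - F(0) = (-cos(1)) - (-1) = 1 - cos(1).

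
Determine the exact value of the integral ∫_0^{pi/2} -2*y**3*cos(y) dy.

-12 - pi**3/4 + 6*pi

Integrate by parts 3 times (u = y^3, dv = -2*cos(y) dy).
An antiderivative is F(y) = -2*y**3*sin(y) - 6*y**2*cos(y) + 12*y*sin(y) + 12*cos(y).
Then F(pi/2) - F(0) = (pi*(24 - pi**2)/4) - (12) = -12 - pi**3/4 + 6*pi.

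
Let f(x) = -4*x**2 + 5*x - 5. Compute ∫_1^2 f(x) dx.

-41/6

By the power rule, an antiderivative is F(x) = -4*x**3/3 + 5*x**2/2 - 5*x.
Then F(2) - F(1) = (-32/3) - (-23/6) = -41/6.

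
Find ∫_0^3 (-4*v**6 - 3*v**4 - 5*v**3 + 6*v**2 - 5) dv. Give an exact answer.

-204087/140

By the power rule, an antiderivative is F(v) = -4*v**7/7 - 3*v**5/5 - 5*v**4/4 + 2*v**3 - 5*v.
Then F(3) - F(0) = (-204087/140) - (0) = -204087/140.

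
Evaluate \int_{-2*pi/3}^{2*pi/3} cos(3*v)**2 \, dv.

2*pi/3

Use the identity cos^2(3*v) = (1 + cos(6*v))/2.
An antiderivative is F(v) = v/2 + sin(6*v)/12.
Then F(2*pi/3) - F(-2*pi/3) = (pi/3) - (-pi/3) = 2*pi/3.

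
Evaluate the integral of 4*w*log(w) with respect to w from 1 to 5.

-24 + 50*log(5)

Integrate by parts once (u = ln w, dv = 4*w dw).
An antiderivative is F(w) = w**2*(2*log(w) - 1).
Then F(5) - F(1) = (-25 + 50*log(5)) - (-1) = -24 + 50*log(5).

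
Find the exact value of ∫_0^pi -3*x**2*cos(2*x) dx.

-3*pi/2

Integrate by parts twice (u = x^2, dv = -3*cos(2*x) dx).
An antiderivative is F(x) = -3*x**2*sin(2*x)/2 - 3*x*cos(2*x)/2 + 3*sin(2*x)/4.
Then F(pi) - F(0) = (-3*pi/2) - (0) = -3*pi/2.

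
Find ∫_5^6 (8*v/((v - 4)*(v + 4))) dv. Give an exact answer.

-8*log(3) + 8*log(2) + 4*log(5)

Factor the denominator: v**2 - 16 = (v + 4)(v - 4).
Partial fractions: 8*v/((v - 4)*(v + 4)) = 4/(v + 4) + 4/(v - 4).
An antiderivative is F(v) = 4*log(v - 4) + 4*log(v + 4).
Then F(6) - F(5) = (8*log(2) + 4*log(5)) - (8*log(3)) = -8*log(3) + 8*log(2) + 4*log(5).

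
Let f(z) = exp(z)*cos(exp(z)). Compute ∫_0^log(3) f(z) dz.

Let u = exp(z), so du = exp(z) dz. When z = 0, u = 1; when z = log(3), u = 3.
The integral becomes ∫ cos(u) du from 1 to 3, with antiderivative sin(u).
Back in z: F(z) = sin(exp(z)).
Then F(log(3)) - F(0) = (sin(3)) - (sin(1)) = -sin(1) + sin(3).

-sin(1) + sin(3)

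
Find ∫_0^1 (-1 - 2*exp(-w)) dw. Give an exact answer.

An antiderivative is F(w) = -w + 2*exp(-w).
Then F(1) - F(0) = (-1 + 2*exp(-1)) - (2) = -3 + 2*exp(-1).

-3 + 2*exp(-1)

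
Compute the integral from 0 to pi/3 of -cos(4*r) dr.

An antiderivative is F(r) = -sin(4*r)/4.
Then F(pi/3) - F(0) = (sqrt(3)/8) - (0) = sqrt(3)/8.

sqrt(3)/8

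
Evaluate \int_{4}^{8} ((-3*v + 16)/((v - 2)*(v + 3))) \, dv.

-5*log(11) + 2*log(3) + 5*log(7)

Factor the denominator: v**2 + v - 6 = (v + 3)(v - 2).
Partial fractions: (-3*v + 16)/((v - 2)*(v + 3)) = -5/(v + 3) + 2/(v - 2).
An antiderivative is F(v) = 2*log(v - 2) - 5*log(v + 3).
Then F(8) - F(4) = (-5*log(11) + 2*log(2) + 2*log(3)) - (-5*log(7) + 2*log(2)) = -5*log(11) + 2*log(3) + 5*log(7).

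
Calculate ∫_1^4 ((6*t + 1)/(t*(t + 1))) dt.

Factor the denominator: t**2 + t = (t + 1)t.
Partial fractions: (6*t + 1)/(t*(t + 1)) = 5/(t + 1) + 1/t.
An antiderivative is F(t) = log(t) + 5*log(t + 1).
Then F(4) - F(1) = (2*log(2) + 5*log(5)) - (log(32)) = -3*log(2) + 5*log(5).

-3*log(2) + 5*log(5)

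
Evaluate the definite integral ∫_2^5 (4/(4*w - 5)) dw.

An antiderivative is F(w) = log(4*w - 5).
Then F(5) - F(2) = (log(15)) - (log(3)) = log(5).

log(5)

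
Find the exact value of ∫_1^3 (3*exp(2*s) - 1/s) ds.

-3*exp(2)/2 - log(3) + 3*exp(6)/2

An antiderivative is F(s) = 3*exp(2*s)/2 - log(s).
Then F(3) - F(1) = (-log(3) + 3*exp(6)/2) - (3*exp(2)/2) = -3*exp(2)/2 - log(3) + 3*exp(6)/2.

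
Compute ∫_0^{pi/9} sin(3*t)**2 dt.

-sqrt(3)/24 + pi/18

Use the identity sin^2(3*t) = (1 - cos(6*t))/2.
An antiderivative is F(t) = t/2 - sin(6*t)/12.
Then F(pi/9) - F(0) = (-sqrt(3)/24 + pi/18) - (0) = -sqrt(3)/24 + pi/18.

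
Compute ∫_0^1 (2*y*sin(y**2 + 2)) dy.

Let u = y**2 + 2, so du = 2*y dy. When y = 0, u = 2; when y = 1, u = 3.
The integral becomes ∫ sin(u) du from 2 to 3, with antiderivative -cos(u).
Back in y: F(y) = -cos(y**2 + 2).
Then F(1) - F(0) = (-cos(3)) - (-cos(2)) = cos(2) - cos(3).

cos(2) - cos(3)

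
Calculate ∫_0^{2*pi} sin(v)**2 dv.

pi

Use the identity sin^2(v) = (1 - cos(2*v))/2.
An antiderivative is F(v) = v/2 - sin(2*v)/4.
Then F(2*pi) - F(0) = (pi) - (0) = pi.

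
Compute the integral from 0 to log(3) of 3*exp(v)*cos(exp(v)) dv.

Let u = exp(v), so du = exp(v) dv. When v = 0, u = 1; when v = log(3), u = 3.
The integral becomes 3·∫ cos(u) du from 1 to 3, with antiderivative 3*sin(u).
Back in v: F(v) = 3*sin(exp(v)).
Then F(log(3)) - F(0) = (3*sin(3)) - (3*sin(1)) = -3*sin(1) + 3*sin(3).

-3*sin(1) + 3*sin(3)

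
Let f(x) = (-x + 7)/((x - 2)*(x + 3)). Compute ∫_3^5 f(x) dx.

log(27/16)

Factor the denominator: x**2 + x - 6 = (x + 3)(x - 2).
Partial fractions: (-x + 7)/((x - 2)*(x + 3)) = -2/(x + 3) + 1/(x - 2).
An antiderivative is F(x) = log(x - 2) - 2*log(x + 3).
Then F(5) - F(3) = (log(3/64)) - (-log(36)) = log(27/16).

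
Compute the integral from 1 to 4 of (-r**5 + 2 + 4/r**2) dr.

-1347/2

By the power rule, an antiderivative is F(r) = -r**6/6 + 2*r - 4/r.
Then F(4) - F(1) = (-2027/3) - (-13/6) = -1347/2.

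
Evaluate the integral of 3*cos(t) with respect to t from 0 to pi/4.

An antiderivative is F(t) = 3*sin(t).
Then F(pi/4) - F(0) = (3*sqrt(2)/2) - (0) = 3*sqrt(2)/2.

3*sqrt(2)/2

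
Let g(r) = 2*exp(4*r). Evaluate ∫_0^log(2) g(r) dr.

15/2

Let u = exp(r), so du = exp(r) dr. When r = 0, u = 1; when r = log(2), u = 2.
The integral becomes 2·∫ u**3 du from 1 to 2, with antiderivative u**4/2.
Back in r: F(r) = exp(4*r)/2.
Then F(log(2)) - F(0) = (8) - (1/2) = 15/2.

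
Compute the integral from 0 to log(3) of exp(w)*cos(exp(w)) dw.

Let u = exp(w), so du = exp(w) dw. When w = 0, u = 1; when w = log(3), u = 3.
The integral becomes ∫ cos(u) du from 1 to 3, with antiderivative sin(u).
Back in w: F(w) = sin(exp(w)).
Then F(log(3)) - F(0) = (sin(3)) - (sin(1)) = -sin(1) + sin(3).

-sin(1) + sin(3)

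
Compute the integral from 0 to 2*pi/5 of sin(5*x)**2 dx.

pi/5

Use the identity sin^2(5*x) = (1 - cos(10*x))/2.
An antiderivative is F(x) = x/2 - sin(10*x)/20.
Then F(2*pi/5) - F(0) = (pi/5) - (0) = pi/5.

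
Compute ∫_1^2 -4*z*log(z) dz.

Integrate by parts once (u = ln z, dv = -4*z dz).
An antiderivative is F(z) = -z**2*(2*log(z) - 1).
Then F(2) - F(1) = (4 - 8*log(2)) - (1) = 3 - 8*log(2).

3 - 8*log(2)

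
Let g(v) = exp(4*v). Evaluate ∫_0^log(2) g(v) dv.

Let u = exp(v), so du = exp(v) dv. When v = 0, u = 1; when v = log(2), u = 2.
The integral becomes ∫ u**3 du from 1 to 2, with antiderivative u**4/4.
Back in v: F(v) = exp(4*v)/4.
Then F(log(2)) - F(0) = (4) - (1/4) = 15/4.

15/4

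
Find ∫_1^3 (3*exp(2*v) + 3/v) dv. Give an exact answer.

An antiderivative is F(v) = 3*exp(2*v)/2 + 3*log(v).
Then F(3) - F(1) = (log(27) + 3*exp(6)/2) - (3*exp(2)/2) = -3*exp(2)/2 + log(27) + 3*exp(6)/2.

-3*exp(2)/2 + log(27) + 3*exp(6)/2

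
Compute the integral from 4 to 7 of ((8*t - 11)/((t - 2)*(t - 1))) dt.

-2*log(2) + 5*log(5)

Factor the denominator: t**2 - 3*t + 2 = (t - 1)(t - 2).
Partial fractions: (8*t - 11)/((t - 2)*(t - 1)) = 3/(t - 1) + 5/(t - 2).
An antiderivative is F(t) = 5*log(t - 2) + 3*log(t - 1).
Then F(7) - F(4) = (3*log(2) + 3*log(3) + 5*log(5)) - (3*log(3) + 5*log(2)) = -2*log(2) + 5*log(5).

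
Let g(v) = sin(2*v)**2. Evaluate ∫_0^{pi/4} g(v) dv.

Use the identity sin^2(2*v) = (1 - cos(4*v))/2.
An antiderivative is F(v) = v/2 - sin(4*v)/8.
Then F(pi/4) - F(0) = (pi/8) - (0) = pi/8.

pi/8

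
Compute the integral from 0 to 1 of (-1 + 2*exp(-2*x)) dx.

-exp(-2)

An antiderivative is F(x) = -x - exp(-2*x).
Then F(1) - F(0) = (-1 - exp(-2)) - (-1) = -exp(-2).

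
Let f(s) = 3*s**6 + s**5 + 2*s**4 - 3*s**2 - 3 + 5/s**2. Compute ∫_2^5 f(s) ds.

By the power rule, an antiderivative is F(s) = 3*s**7/7 + s**6/6 + 2*s**5/5 - s**3 - 3*s - 5/s.
Then F(5) - F(2) = (1562203/42) - (12983/210) = 1299672/35.

1299672/35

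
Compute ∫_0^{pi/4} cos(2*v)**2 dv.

Use the identity cos^2(2*v) = (1 + cos(4*v))/2.
An antiderivative is F(v) = v/2 + sin(4*v)/8.
Then F(pi/4) - F(0) = (pi/8) - (0) = pi/8.

pi/8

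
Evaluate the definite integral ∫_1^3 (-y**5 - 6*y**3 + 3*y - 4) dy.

-712/3

By the power rule, an antiderivative is F(y) = -y**6/6 - 3*y**4/2 + 3*y**2/2 - 4*y.
Then F(3) - F(1) = (-483/2) - (-25/6) = -712/3.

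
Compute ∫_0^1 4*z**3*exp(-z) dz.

24 - 64*exp(-1)

Integrate by parts 3 times (u = z^3, dv = 4*exp(-z) dz).
An antiderivative is F(z) = (-4*z**3 - 12*z**2 - 24*z - 24)*exp(-z).
Then F(1) - F(0) = (-64*exp(-1)) - (-24) = 24 - 64*exp(-1).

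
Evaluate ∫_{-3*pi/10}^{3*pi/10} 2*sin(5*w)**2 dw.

Use the identity sin^2(5*w) = (1 - cos(10*w))/2.
An antiderivative is F(w) = w - sin(10*w)/10.
Then F(3*pi/10) - F(-3*pi/10) = (3*pi/10) - (-3*pi/10) = 3*pi/5.

3*pi/5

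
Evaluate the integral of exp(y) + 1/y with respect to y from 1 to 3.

An antiderivative is F(y) = exp(y) + log(y).
Then F(3) - F(1) = (log(3) + exp(3)) - (exp(1)) = -exp(1) + log(3) + exp(3).

-exp(1) + log(3) + exp(3)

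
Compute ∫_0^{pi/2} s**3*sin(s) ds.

-6 + 3*pi**2/4

Integrate by parts 3 times (u = s^3, dv = sin(s) ds).
An antiderivative is F(s) = -s**3*cos(s) + 3*s**2*sin(s) + 6*s*cos(s) - 6*sin(s).
Then F(pi/2) - F(0) = (-6 + 3*pi**2/4) - (0) = -6 + 3*pi**2/4.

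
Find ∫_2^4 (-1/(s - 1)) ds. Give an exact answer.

An antiderivative is F(s) = -log(s - 1).
Then F(4) - F(2) = (-log(3)) - (0) = -log(3).

-log(3)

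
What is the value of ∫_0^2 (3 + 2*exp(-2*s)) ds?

An antiderivative is F(s) = 3*s - exp(-2*s).
Then F(2) - F(0) = (6 - exp(-4)) - (-1) = 7 - exp(-4).

7 - exp(-4)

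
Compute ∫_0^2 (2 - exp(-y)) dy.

An antiderivative is F(y) = 2*y + exp(-y).
Then F(2) - F(0) = (exp(-2) + 4) - (1) = exp(-2) + 3.

exp(-2) + 3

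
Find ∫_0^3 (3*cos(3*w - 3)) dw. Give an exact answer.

sin(6) + sin(3)

Let u = 3*w - 3, so du = 3 dw. When w = 0, u = -3; when w = 3, u = 6.
The integral becomes ∫ cos(u) du from -3 to 6, with antiderivative sin(u).
Back in w: F(w) = sin(3*w - 3).
Then F(3) - F(0) = (sin(6)) - (-sin(3)) = sin(6) + sin(3).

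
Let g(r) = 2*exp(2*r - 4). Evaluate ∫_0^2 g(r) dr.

Let u = 2*r - 4, so du = 2 dr. When r = 0, u = -4; when r = 2, u = 0.
The integral becomes ∫ exp(u) du from -4 to 0, with antiderivative exp(u).
Back in r: F(r) = exp(2*r - 4).
Then F(2) - F(0) = (1) - (exp(-4)) = 1 - exp(-4).

1 - exp(-4)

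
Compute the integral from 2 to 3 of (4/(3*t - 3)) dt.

4*log(2)/3

An antiderivative is F(t) = 4*log(3*t - 3)/3.
Then F(3) - F(2) = (4*log(6)/3) - (4*log(3)/3) = 4*log(2)/3.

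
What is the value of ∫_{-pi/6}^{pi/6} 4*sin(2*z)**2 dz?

Use the identity sin^2(2*z) = (1 - cos(4*z))/2.
An antiderivative is F(z) = 2*z - sin(4*z)/2.
Then F(pi/6) - F(-pi/6) = (-sqrt(3)/4 + pi/3) - (-pi/3 + sqrt(3)/4) = -sqrt(3)/2 + 2*pi/3.

-sqrt(3)/2 + 2*pi/3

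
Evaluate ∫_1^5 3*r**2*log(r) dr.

Integrate by parts once (u = ln r, dv = 3*r**2 dr).
An antiderivative is F(r) = r**3*(3*log(r) - 1)/3.
Then F(5) - F(1) = (-125/3 + 125*log(5)) - (-1/3) = -124/3 + 125*log(5).

-124/3 + 125*log(5)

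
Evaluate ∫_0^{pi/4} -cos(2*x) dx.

An antiderivative is F(x) = -sin(2*x)/2.
Then F(pi/4) - F(0) = (-1/2) - (0) = -1/2.

-1/2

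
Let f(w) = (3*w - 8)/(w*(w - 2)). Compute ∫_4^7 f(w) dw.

-7*log(2) - log(5) + 4*log(7)

Factor the denominator: w**2 - 2*w = w(w - 2).
Partial fractions: (3*w - 8)/(w*(w - 2)) = 4/w - 1/(w - 2).
An antiderivative is F(w) = 4*log(w) - log(w - 2).
Then F(7) - F(4) = (-log(5) + 4*log(7)) - (7*log(2)) = -7*log(2) - log(5) + 4*log(7).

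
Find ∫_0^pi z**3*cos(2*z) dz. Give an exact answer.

Integrate by parts 3 times (u = z^3, dv = cos(2*z) dz).
An antiderivative is F(z) = z**3*sin(2*z)/2 + 3*z**2*cos(2*z)/4 - 3*z*sin(2*z)/4 - 3*cos(2*z)/8.
Then F(pi) - F(0) = (-3/8 + 3*pi**2/4) - (-3/8) = 3*pi**2/4.

3*pi**2/4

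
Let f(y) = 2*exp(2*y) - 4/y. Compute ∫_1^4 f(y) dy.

An antiderivative is F(y) = exp(2*y) - 4*log(y).
Then F(4) - F(1) = (-8*log(2) + exp(8)) - (exp(2)) = -exp(2) - 8*log(2) + exp(8).

-exp(2) - 8*log(2) + exp(8)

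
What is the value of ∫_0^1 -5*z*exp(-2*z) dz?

-5/4 + 15*exp(-2)/4

Integrate by parts once (u = z, dv = -5*exp(-2*z) dz).
An antiderivative is F(z) = (10*z + 5)*exp(-2*z)/4.
Then F(1) - F(0) = (15*exp(-2)/4) - (5/4) = -5/4 + 15*exp(-2)/4.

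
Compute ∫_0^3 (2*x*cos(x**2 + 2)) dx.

sin(11) - sin(2)

Let u = x**2 + 2, so du = 2*x dx. When x = 0, u = 2; when x = 3, u = 11.
The integral becomes ∫ cos(u) du from 2 to 11, with antiderivative sin(u).
Back in x: F(x) = sin(x**2 + 2).
Then F(3) - F(0) = (sin(11)) - (sin(2)) = sin(11) - sin(2).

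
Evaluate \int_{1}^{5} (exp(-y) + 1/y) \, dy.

-exp(-5) + exp(-1) + log(5)

An antiderivative is F(y) = log(y) - exp(-y).
Then F(5) - F(1) = (-exp(-5) + log(5)) - (-exp(-1)) = -exp(-5) + exp(-1) + log(5).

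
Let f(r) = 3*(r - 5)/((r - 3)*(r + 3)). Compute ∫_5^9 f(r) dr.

Factor the denominator: r**2 - 9 = (r + 3)(r - 3).
Partial fractions: 3*(r - 5)/((r - 3)*(r + 3)) = 4/(r + 3) - 1/(r - 3).
An antiderivative is F(r) = -log(r - 3) + 4*log(r + 3).
Then F(9) - F(5) = (3*log(3) + 7*log(2)) - (11*log(2)) = log(27/16).

log(27/16)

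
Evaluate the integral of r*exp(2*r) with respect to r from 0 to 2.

Integrate by parts once (u = r, dv = exp(2*r) dr).
An antiderivative is F(r) = (2*r - 1)*exp(2*r)/4.
Then F(2) - F(0) = (3*exp(4)/4) - (-1/4) = 1/4 + 3*exp(4)/4.

1/4 + 3*exp(4)/4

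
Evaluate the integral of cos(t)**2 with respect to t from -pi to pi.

pi

Use the identity cos^2(t) = (1 + cos(2*t))/2.
An antiderivative is F(t) = t/2 + sin(2*t)/4.
Then F(pi) - F(-pi) = (pi/2) - (-pi/2) = pi.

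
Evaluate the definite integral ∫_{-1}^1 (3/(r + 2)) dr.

log(27)

An antiderivative is F(r) = 3*log(r + 2).
Then F(1) - F(-1) = (log(27)) - (0) = log(27).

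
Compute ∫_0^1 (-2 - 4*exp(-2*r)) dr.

-4 + 2*exp(-2)

An antiderivative is F(r) = -2*r + 2*exp(-2*r).
Then F(1) - F(0) = (-2 + 2*exp(-2)) - (2) = -4 + 2*exp(-2).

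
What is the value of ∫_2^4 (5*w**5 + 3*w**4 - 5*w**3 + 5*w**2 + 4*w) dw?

By the power rule, an antiderivative is F(w) = 5*w**6/6 + 3*w**5/5 - 5*w**4/4 + 5*w**3/3 + 2*w**2.
Then F(4) - F(2) = (19232/5) - (1108/15) = 56588/15.

56588/15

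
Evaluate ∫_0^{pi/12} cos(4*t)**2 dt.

sqrt(3)/32 + pi/24

Use the identity cos^2(4*t) = (1 + cos(8*t))/2.
An antiderivative is F(t) = t/2 + sin(8*t)/16.
Then F(pi/12) - F(0) = (sqrt(3)/32 + pi/24) - (0) = sqrt(3)/32 + pi/24.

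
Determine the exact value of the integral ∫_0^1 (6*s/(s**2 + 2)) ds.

log(27/8)

Let u = s**2 + 2, so du = 2*s ds. When s = 0, u = 2; when s = 1, u = 3.
The integral becomes 3·∫ 1/u du from 2 to 3, with antiderivative 3*log(u).
Back in s: F(s) = 3*log(s**2 + 2).
Then F(1) - F(0) = (log(27)) - (log(8)) = log(27/8).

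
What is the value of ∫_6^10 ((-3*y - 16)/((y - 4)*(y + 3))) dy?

Factor the denominator: y**2 - y - 12 = (y + 3)(y - 4).
Partial fractions: (-3*y - 16)/((y - 4)*(y + 3)) = 1/(y + 3) - 4/(y - 4).
An antiderivative is F(y) = -4*log(y - 4) + log(y + 3).
Then F(10) - F(6) = (-4*log(3) - 4*log(2) + log(13)) - (log(9/16)) = -6*log(3) + log(13).

-6*log(3) + log(13)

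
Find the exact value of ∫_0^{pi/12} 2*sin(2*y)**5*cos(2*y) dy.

1/384

Let u = sin(2*y), so du = 2*cos(2*y) dy. When y = 0, u = 0; when y = pi/12, u = 1/2.
The integral becomes ∫ u**5 du from 0 to 1/2, with antiderivative u**6/6.
Back in y: F(y) = sin(2*y)**6/6.
Then F(pi/12) - F(0) = (1/384) - (0) = 1/384.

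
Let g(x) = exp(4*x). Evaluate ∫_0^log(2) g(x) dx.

Let u = exp(x), so du = exp(x) dx. When x = 0, u = 1; when x = log(2), u = 2.
The integral becomes ∫ u**3 du from 1 to 2, with antiderivative u**4/4.
Back in x: F(x) = exp(4*x)/4.
Then F(log(2)) - F(0) = (4) - (1/4) = 15/4.

15/4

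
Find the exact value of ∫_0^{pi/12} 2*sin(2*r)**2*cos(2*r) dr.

Let u = sin(2*r), so du = 2*cos(2*r) dr. When r = 0, u = 0; when r = pi/12, u = 1/2.
The integral becomes ∫ u**2 du from 0 to 1/2, with antiderivative u**3/3.
Back in r: F(r) = sin(2*r)**3/3.
Then F(pi/12) - F(0) = (1/24) - (0) = 1/24.

1/24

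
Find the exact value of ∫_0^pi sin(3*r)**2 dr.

Use the identity sin^2(3*r) = (1 - cos(6*r))/2.
An antiderivative is F(r) = r/2 - sin(6*r)/12.
Then F(pi) - F(0) = (pi/2) - (0) = pi/2.

pi/2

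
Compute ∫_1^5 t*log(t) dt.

-6 + 25*log(5)/2

Integrate by parts once (u = ln t, dv = t dt).
An antiderivative is F(t) = t**2*(2*log(t) - 1)/4.
Then F(5) - F(1) = (-25/4 + 25*log(5)/2) - (-1/4) = -6 + 25*log(5)/2.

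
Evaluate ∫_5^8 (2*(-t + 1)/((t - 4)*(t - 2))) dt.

Factor the denominator: t**2 - 6*t + 8 = (t - 2)(t - 4).
Partial fractions: 2*(-t + 1)/((t - 4)*(t - 2)) = 1/(t - 2) - 3/(t - 4).
An antiderivative is F(t) = -3*log(t - 4) + log(t - 2).
Then F(8) - F(5) = (log(3/32)) - (log(3)) = -log(32).

-log(32)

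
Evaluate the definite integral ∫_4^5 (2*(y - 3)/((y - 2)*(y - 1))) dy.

Factor the denominator: y**2 - 3*y + 2 = (y - 1)(y - 2).
Partial fractions: 2*(y - 3)/((y - 2)*(y - 1)) = 4/(y - 1) - 2/(y - 2).
An antiderivative is F(y) = -2*log(y - 2) + 4*log(y - 1).
Then F(5) - F(4) = (-2*log(3) + 8*log(2)) - (log(81/4)) = -6*log(3) + 10*log(2).

-6*log(3) + 10*log(2)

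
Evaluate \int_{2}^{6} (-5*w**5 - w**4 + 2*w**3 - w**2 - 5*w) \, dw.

By the power rule, an antiderivative is F(w) = -5*w**6/6 - w**5/5 + w**4/2 - w**3/3 - 5*w**2/2.
Then F(6) - F(2) = (-199746/5) - (-322/5) = -199424/5.

-199424/5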